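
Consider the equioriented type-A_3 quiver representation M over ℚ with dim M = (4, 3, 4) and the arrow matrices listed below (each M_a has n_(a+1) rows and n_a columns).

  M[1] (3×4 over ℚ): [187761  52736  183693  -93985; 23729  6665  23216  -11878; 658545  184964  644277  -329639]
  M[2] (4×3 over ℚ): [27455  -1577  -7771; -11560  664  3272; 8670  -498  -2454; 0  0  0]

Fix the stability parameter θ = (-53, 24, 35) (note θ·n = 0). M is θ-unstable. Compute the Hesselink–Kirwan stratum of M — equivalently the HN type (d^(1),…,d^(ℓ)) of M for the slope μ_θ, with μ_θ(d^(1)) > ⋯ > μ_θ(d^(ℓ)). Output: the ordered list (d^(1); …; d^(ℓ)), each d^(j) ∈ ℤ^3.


Interval decomposition of M: I[1,1], I[1,2]^2, I[1,3], I[3,3]^3.
HN type (ℓ=3): μ^(1)=35; μ^(2)=24; μ^(3)=-53

((0, 0, 4); (0, 3, 0); (4, 0, 0))


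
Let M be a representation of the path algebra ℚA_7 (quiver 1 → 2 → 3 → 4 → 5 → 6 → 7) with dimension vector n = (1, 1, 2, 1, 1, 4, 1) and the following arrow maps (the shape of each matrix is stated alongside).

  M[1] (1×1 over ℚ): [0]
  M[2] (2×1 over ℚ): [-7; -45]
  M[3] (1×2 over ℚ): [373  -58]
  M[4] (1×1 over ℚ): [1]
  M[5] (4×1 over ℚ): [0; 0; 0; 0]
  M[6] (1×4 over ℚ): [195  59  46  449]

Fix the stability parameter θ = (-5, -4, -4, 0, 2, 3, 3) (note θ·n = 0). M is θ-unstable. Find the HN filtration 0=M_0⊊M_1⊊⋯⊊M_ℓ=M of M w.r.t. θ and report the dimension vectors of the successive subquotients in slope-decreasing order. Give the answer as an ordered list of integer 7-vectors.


Barcode: M ≅ I[1,1], I[2,5], I[3,3], I[6,6]^3, I[6,7]. HN layers by μ_θ (5 steps, strictly decreasing):
  μ^(1)=3; μ^(2)=2; μ^(3)=0; μ^(4)=-4; μ^(5)=-5

((0, 0, 0, 0, 0, 4, 1); (0, 0, 0, 0, 1, 0, 0); (0, 0, 0, 1, 0, 0, 0); (0, 1, 2, 0, 0, 0, 0); (1, 0, 0, 0, 0, 0, 0))


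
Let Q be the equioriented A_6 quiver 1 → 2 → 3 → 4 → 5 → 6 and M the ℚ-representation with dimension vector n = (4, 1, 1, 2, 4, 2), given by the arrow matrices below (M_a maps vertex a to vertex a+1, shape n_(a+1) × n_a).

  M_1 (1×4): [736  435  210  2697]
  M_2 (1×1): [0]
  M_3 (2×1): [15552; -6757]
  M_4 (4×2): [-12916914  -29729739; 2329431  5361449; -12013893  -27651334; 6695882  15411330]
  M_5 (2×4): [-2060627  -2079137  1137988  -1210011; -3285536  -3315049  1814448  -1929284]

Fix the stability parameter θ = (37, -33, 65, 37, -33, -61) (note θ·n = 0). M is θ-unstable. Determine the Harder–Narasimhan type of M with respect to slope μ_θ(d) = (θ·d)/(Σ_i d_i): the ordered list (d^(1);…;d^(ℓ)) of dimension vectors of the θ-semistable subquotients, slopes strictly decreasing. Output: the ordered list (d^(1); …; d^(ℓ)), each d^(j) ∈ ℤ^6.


Via rank(M_{q-1}∘⋯∘M_p): M ≅ I[1,1]^3, I[1,2], I[3,6], I[4,6], I[5,5]^2.
μ_θ-semistable layers: μ^(1)=37; μ^(2)=2; μ^(3)=-19; μ^(4)=-33

((3, 0, 0, 0, 0, 0); (1, 1, 1, 1, 1, 1); (0, 0, 0, 1, 1, 1); (0, 0, 0, 0, 2, 0))


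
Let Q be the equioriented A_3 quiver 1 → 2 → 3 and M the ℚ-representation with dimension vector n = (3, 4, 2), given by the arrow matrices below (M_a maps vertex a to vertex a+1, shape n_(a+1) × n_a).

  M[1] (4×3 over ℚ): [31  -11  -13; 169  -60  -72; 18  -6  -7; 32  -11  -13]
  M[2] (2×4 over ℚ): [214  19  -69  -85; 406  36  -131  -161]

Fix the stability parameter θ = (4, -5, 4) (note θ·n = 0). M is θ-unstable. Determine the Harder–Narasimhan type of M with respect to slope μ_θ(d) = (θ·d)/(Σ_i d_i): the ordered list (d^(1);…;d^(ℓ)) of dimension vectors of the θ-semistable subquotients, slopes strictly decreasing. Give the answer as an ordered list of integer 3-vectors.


Interval decomposition of M: I[1,2], I[1,3]^2, I[2,2].
HN type (ℓ=3): μ^(1)=4; μ^(2)=-1/2; μ^(3)=-5

((0, 0, 2); (3, 3, 0); (0, 1, 0))


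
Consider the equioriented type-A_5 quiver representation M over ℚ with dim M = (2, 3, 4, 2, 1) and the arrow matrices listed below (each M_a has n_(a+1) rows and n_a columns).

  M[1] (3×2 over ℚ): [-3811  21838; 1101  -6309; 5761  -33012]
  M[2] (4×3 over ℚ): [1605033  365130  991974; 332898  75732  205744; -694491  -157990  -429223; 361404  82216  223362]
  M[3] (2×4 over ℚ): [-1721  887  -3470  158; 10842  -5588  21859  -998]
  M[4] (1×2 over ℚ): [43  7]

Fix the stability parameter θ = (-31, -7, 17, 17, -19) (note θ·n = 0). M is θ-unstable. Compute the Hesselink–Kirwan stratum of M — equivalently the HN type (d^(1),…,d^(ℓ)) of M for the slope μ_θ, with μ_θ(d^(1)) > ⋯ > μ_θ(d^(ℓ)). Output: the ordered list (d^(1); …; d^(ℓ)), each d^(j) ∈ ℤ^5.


Via rank(M_{q-1}∘⋯∘M_p): M ≅ I[1,2], I[1,5], I[2,4], I[3,3]^2.
μ_θ-semistable layers: μ^(1)=17; μ^(2)=5; μ^(3)=-7; μ^(4)=-31

((0, 0, 3, 1, 0); (0, 0, 1, 1, 1); (0, 3, 0, 0, 0); (2, 0, 0, 0, 0))


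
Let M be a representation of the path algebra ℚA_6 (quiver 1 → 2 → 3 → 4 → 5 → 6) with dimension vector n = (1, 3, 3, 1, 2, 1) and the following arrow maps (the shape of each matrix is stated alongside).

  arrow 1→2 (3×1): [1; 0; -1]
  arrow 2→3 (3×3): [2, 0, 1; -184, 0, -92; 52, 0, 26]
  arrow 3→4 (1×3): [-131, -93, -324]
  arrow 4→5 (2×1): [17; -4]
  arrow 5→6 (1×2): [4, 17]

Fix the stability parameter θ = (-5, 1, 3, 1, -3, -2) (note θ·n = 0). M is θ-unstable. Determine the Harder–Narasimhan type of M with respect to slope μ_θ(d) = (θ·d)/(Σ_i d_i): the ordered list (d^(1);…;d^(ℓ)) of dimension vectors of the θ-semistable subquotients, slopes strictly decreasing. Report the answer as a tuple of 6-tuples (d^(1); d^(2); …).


Via rank(M_{q-1}∘⋯∘M_p): M ≅ I[1,5], I[2,2]^2, I[3,3]^2, I[5,6].
μ_θ-semistable layers: μ^(1)=3; μ^(2)=1; μ^(3)=1/2; μ^(4)=-2; μ^(5)=-3; μ^(6)=-5

((0, 0, 2, 0, 0, 0); (0, 2, 0, 0, 0, 0); (0, 1, 1, 1, 1, 0); (0, 0, 0, 0, 0, 1); (0, 0, 0, 0, 1, 0); (1, 0, 0, 0, 0, 0))


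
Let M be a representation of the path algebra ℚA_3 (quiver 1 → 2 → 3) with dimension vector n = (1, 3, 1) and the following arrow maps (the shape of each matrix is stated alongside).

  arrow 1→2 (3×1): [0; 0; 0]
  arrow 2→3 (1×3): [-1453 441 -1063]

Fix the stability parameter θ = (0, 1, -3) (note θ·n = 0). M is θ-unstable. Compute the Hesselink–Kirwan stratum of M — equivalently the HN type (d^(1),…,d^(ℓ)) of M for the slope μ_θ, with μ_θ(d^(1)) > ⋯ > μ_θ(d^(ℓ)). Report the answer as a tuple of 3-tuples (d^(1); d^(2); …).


Barcode: M ≅ I[1,1], I[2,2]^2, I[2,3]. HN layers by μ_θ (3 steps, strictly decreasing):
  μ^(1)=1; μ^(2)=0; μ^(3)=-1

((0, 2, 0); (1, 0, 0); (0, 1, 1))


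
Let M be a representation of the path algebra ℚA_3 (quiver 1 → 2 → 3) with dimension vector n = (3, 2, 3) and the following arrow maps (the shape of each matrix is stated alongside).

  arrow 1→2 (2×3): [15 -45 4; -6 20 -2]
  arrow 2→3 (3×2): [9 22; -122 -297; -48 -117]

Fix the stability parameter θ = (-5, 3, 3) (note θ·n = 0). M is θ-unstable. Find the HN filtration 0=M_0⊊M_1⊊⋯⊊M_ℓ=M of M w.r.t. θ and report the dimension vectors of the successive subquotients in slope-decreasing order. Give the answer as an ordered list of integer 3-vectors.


Via rank(M_{q-1}∘⋯∘M_p): M ≅ I[1,1], I[1,3]^2, I[3,3].
μ_θ-semistable layers: μ^(1)=3; μ^(2)=-5

((0, 2, 3); (3, 0, 0))


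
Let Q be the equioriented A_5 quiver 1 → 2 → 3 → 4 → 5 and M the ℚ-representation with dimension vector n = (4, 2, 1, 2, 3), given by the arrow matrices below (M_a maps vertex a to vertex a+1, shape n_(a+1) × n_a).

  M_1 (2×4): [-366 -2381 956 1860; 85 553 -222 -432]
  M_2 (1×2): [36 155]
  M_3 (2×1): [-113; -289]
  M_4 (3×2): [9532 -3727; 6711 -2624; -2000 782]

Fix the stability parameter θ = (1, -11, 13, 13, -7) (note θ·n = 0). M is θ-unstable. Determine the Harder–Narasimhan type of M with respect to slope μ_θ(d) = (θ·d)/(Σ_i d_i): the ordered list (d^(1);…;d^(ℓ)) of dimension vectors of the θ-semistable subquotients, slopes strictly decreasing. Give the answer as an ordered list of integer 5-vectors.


Barcode: M ≅ I[1,1]^2, I[1,2], I[1,5], I[4,5], I[5,5]. HN layers by μ_θ (5 steps, strictly decreasing):
  μ^(1)=19/3; μ^(2)=3; μ^(3)=1; μ^(4)=-5; μ^(5)=-7

((0, 0, 1, 1, 1); (0, 0, 0, 1, 1); (2, 0, 0, 0, 0); (2, 2, 0, 0, 0); (0, 0, 0, 0, 1))


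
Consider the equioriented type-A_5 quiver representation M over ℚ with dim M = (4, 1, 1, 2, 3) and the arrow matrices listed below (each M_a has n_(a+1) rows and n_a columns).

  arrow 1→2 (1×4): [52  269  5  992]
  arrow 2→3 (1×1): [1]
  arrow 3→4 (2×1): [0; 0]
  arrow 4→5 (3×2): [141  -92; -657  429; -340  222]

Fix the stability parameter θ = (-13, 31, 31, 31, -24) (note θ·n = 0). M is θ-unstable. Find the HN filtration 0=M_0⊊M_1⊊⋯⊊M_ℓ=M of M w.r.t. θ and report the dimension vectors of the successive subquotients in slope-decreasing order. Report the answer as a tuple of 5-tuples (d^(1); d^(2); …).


Barcode: M ≅ I[1,1]^3, I[1,3], I[4,5]^2, I[5,5]. HN layers by μ_θ (4 steps, strictly decreasing):
  μ^(1)=31; μ^(2)=7/2; μ^(3)=-13; μ^(4)=-24

((0, 1, 1, 0, 0); (0, 0, 0, 2, 2); (4, 0, 0, 0, 0); (0, 0, 0, 0, 1))


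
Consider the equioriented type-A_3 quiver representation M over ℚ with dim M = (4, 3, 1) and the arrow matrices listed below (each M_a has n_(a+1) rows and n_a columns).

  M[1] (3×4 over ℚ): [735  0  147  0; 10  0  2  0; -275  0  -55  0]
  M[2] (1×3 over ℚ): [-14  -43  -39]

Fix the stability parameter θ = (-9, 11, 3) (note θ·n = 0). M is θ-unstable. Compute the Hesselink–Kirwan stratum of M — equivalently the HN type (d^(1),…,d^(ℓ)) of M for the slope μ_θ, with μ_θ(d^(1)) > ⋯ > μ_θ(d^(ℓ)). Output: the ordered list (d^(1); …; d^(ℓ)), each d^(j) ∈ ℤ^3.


Barcode: M ≅ I[1,1]^3, I[1,3], I[2,2]^2. HN layers by μ_θ (3 steps, strictly decreasing):
  μ^(1)=11; μ^(2)=7; μ^(3)=-9

((0, 2, 0); (0, 1, 1); (4, 0, 0))


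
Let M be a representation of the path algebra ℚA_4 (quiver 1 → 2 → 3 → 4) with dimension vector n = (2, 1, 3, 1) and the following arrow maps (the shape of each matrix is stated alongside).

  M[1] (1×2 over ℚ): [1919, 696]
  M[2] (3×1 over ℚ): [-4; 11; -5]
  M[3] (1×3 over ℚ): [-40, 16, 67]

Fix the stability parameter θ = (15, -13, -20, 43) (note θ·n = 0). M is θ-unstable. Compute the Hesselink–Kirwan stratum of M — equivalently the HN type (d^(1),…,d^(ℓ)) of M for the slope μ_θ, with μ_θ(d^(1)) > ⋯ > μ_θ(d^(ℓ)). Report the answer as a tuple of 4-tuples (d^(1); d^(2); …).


Barcode: M ≅ I[1,1], I[1,4], I[3,3]^2. HN layers by μ_θ (4 steps, strictly decreasing):
  μ^(1)=43; μ^(2)=15; μ^(3)=-6; μ^(4)=-20

((0, 0, 0, 1); (1, 0, 0, 0); (1, 1, 1, 0); (0, 0, 2, 0))


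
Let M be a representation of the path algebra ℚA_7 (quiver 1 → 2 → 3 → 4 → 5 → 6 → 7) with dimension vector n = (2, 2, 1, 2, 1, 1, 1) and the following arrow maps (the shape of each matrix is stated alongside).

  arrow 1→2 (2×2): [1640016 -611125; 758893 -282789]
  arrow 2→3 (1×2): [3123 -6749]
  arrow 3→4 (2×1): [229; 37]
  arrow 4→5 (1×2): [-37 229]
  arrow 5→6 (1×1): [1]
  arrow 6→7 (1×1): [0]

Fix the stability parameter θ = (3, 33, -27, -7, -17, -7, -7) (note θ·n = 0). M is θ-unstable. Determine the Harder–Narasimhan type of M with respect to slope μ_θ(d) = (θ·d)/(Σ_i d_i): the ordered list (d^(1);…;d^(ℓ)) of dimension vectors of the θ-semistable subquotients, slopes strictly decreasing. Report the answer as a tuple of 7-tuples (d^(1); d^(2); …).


Via rank(M_{q-1}∘⋯∘M_p): M ≅ I[1,2], I[1,4], I[4,6], I[7,7].
μ_θ-semistable layers: μ^(1)=33; μ^(2)=3; μ^(3)=1/2; μ^(4)=-7; μ^(5)=-12

((0, 1, 0, 0, 0, 0, 0); (1, 0, 0, 0, 0, 0, 0); (1, 1, 1, 1, 0, 0, 0); (0, 0, 0, 0, 0, 1, 1); (0, 0, 0, 1, 1, 0, 0))


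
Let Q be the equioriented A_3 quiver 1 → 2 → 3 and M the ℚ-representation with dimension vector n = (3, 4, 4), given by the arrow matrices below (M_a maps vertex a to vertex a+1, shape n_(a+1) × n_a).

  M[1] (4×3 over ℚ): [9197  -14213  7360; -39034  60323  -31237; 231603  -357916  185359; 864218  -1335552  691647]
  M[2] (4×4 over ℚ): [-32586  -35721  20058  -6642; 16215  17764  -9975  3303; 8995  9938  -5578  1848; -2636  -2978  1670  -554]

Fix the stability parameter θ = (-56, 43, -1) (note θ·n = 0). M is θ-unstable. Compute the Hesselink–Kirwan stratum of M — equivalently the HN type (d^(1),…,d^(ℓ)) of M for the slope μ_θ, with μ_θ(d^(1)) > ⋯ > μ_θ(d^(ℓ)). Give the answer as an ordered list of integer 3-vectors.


Via rank(M_{q-1}∘⋯∘M_p): M ≅ I[1,3]^3, I[2,2], I[3,3].
μ_θ-semistable layers: μ^(1)=43; μ^(2)=21; μ^(3)=-1; μ^(4)=-56

((0, 1, 0); (0, 3, 3); (0, 0, 1); (3, 0, 0))


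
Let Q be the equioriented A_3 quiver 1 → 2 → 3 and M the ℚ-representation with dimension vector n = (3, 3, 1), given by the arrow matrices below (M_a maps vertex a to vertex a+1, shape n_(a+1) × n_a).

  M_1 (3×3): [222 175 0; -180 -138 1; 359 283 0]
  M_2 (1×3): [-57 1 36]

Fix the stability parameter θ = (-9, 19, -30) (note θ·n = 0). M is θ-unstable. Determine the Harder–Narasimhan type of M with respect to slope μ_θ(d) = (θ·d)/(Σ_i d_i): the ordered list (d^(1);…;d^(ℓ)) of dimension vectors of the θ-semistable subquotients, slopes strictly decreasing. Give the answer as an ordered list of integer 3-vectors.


Barcode: M ≅ I[1,2]^2, I[1,3]. HN layers by μ_θ (3 steps, strictly decreasing):
  μ^(1)=19; μ^(2)=-11/2; μ^(3)=-9

((0, 2, 0); (0, 1, 1); (3, 0, 0))


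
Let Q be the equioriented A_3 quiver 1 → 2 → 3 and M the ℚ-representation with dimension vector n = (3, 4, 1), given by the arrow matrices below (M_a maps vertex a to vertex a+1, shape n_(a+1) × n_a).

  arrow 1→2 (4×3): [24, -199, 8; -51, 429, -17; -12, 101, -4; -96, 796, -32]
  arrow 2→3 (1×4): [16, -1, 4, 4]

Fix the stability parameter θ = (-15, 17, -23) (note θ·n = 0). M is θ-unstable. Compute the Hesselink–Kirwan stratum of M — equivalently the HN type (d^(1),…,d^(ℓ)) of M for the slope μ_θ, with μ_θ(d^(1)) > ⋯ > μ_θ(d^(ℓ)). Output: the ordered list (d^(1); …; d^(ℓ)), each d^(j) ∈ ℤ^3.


Via rank(M_{q-1}∘⋯∘M_p): M ≅ I[1,1], I[1,2], I[1,3], I[2,2]^2.
μ_θ-semistable layers: μ^(1)=17; μ^(2)=-3; μ^(3)=-15

((0, 3, 0); (0, 1, 1); (3, 0, 0))


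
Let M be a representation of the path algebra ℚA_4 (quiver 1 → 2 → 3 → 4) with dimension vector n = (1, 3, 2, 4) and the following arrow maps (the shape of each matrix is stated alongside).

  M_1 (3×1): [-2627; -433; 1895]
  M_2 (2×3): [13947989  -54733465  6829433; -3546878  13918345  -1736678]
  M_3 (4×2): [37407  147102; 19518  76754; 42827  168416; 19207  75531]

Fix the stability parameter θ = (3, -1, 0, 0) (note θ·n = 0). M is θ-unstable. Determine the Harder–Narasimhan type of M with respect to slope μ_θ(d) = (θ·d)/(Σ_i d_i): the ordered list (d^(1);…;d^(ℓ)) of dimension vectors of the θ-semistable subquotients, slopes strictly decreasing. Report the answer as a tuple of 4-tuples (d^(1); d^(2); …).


Via rank(M_{q-1}∘⋯∘M_p): M ≅ I[1,4], I[2,2], I[2,4], I[4,4]^2.
μ_θ-semistable layers: μ^(1)=1/2; μ^(2)=0; μ^(3)=-1

((1, 1, 1, 1); (0, 0, 1, 3); (0, 2, 0, 0))


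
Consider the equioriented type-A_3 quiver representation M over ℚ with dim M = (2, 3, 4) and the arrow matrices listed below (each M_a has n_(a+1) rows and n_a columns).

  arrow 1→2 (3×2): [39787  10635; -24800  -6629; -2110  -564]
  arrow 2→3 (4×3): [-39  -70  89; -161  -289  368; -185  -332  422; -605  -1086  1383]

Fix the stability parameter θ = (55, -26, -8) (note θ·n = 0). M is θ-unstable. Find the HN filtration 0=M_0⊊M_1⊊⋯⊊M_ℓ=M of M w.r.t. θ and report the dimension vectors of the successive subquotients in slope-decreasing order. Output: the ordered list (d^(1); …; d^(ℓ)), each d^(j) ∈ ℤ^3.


Via rank(M_{q-1}∘⋯∘M_p): M ≅ I[1,3]^2, I[2,3], I[3,3].
μ_θ-semistable layers: μ^(1)=7; μ^(2)=-8; μ^(3)=-26

((2, 2, 2); (0, 0, 2); (0, 1, 0))


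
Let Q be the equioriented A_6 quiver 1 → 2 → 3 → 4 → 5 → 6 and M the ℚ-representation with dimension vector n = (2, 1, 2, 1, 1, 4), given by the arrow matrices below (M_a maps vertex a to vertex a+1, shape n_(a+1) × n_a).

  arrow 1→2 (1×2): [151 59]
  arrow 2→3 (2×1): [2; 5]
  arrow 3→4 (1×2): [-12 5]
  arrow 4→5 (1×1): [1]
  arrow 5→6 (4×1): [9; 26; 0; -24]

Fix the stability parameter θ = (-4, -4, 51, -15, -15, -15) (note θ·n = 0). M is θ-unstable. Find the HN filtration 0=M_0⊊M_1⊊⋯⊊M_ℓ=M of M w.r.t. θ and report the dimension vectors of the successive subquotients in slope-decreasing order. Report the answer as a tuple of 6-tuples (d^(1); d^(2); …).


Barcode: M ≅ I[1,1], I[1,6], I[3,3], I[6,6]^3. HN layers by μ_θ (4 steps, strictly decreasing):
  μ^(1)=51; μ^(2)=3/2; μ^(3)=-4; μ^(4)=-15

((0, 0, 1, 0, 0, 0); (0, 0, 1, 1, 1, 1); (2, 1, 0, 0, 0, 0); (0, 0, 0, 0, 0, 3))


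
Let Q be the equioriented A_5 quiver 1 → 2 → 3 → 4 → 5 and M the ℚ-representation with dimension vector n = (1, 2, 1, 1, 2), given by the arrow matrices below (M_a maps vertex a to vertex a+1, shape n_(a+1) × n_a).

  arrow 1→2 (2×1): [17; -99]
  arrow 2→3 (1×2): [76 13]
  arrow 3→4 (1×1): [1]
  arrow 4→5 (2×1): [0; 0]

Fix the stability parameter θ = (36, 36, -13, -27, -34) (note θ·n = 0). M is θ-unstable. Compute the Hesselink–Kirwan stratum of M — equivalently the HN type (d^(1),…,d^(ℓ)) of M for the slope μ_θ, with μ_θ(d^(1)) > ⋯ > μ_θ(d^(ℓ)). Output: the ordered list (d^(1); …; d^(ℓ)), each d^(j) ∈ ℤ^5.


Barcode: M ≅ I[1,4], I[2,2], I[5,5]^2. HN layers by μ_θ (3 steps, strictly decreasing):
  μ^(1)=36; μ^(2)=8; μ^(3)=-34

((0, 1, 0, 0, 0); (1, 1, 1, 1, 0); (0, 0, 0, 0, 2))


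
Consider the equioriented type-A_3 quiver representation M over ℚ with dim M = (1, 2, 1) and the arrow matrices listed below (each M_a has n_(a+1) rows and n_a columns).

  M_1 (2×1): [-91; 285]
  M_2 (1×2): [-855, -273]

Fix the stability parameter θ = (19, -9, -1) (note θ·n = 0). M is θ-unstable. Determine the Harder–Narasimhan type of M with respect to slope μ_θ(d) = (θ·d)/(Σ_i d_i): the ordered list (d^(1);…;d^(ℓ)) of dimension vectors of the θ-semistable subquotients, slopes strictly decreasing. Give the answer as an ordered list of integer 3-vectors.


Barcode: M ≅ I[1,2], I[2,3]. HN layers by μ_θ (3 steps, strictly decreasing):
  μ^(1)=5; μ^(2)=-1; μ^(3)=-9

((1, 1, 0); (0, 0, 1); (0, 1, 0))


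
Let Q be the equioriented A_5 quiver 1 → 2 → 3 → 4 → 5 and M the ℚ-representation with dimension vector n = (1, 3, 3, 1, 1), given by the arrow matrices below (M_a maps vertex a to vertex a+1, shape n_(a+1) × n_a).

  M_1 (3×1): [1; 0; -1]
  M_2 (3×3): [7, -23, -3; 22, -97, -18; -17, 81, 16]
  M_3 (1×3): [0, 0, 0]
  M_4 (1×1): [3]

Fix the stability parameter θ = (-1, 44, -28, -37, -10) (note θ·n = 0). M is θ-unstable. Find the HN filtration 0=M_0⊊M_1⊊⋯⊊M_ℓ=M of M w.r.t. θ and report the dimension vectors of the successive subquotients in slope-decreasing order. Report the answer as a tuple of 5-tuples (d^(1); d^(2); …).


Interval decomposition of M: I[1,3], I[2,3]^2, I[4,5].
HN type (ℓ=4): μ^(1)=8; μ^(2)=-1; μ^(3)=-10; μ^(4)=-37

((0, 3, 3, 0, 0); (1, 0, 0, 0, 0); (0, 0, 0, 0, 1); (0, 0, 0, 1, 0))


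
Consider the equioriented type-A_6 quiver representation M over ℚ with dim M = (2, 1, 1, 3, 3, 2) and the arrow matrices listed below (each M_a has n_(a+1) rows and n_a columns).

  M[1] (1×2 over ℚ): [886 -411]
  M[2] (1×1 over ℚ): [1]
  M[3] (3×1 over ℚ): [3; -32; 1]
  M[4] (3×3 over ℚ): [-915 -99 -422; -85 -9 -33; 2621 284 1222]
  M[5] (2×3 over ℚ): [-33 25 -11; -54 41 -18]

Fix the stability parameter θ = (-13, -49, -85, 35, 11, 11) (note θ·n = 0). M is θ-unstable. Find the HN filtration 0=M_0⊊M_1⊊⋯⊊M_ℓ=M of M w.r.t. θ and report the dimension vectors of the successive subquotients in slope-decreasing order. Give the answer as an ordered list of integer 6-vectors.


Interval decomposition of M: I[1,1], I[1,5], I[4,6]^2.
HN type (ℓ=4): μ^(1)=23; μ^(2)=19; μ^(3)=-13; μ^(4)=-49

((0, 0, 0, 1, 1, 0); (0, 0, 0, 2, 2, 2); (1, 0, 0, 0, 0, 0); (1, 1, 1, 0, 0, 0))


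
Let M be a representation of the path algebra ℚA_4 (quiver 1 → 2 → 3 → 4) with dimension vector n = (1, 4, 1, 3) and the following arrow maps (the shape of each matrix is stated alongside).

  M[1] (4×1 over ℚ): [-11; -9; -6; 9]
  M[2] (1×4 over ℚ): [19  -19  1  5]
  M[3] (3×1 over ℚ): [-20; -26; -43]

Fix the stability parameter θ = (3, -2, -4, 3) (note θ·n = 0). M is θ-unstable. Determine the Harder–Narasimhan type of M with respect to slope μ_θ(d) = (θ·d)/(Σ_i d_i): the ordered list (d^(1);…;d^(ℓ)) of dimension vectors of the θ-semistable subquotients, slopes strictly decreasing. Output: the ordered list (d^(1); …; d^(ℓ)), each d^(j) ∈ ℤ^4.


Via rank(M_{q-1}∘⋯∘M_p): M ≅ I[1,4], I[2,2]^3, I[4,4]^2.
μ_θ-semistable layers: μ^(1)=3; μ^(2)=-1; μ^(3)=-2

((0, 0, 0, 3); (1, 1, 1, 0); (0, 3, 0, 0))


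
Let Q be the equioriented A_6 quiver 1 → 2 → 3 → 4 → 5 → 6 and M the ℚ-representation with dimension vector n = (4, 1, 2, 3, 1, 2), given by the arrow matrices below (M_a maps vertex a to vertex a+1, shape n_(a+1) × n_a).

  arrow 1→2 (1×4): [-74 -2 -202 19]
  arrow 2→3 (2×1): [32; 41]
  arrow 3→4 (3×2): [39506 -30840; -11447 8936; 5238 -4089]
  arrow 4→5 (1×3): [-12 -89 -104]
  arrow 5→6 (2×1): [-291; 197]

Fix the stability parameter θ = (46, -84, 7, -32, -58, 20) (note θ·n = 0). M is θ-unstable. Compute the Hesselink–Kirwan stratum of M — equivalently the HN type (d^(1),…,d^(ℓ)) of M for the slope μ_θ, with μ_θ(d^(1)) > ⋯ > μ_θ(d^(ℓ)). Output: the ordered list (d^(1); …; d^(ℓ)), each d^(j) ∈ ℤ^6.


Barcode: M ≅ I[1,1]^3, I[1,4], I[3,6], I[4,4], I[6,6]. HN layers by μ_θ (6 steps, strictly decreasing):
  μ^(1)=46; μ^(2)=20; μ^(3)=-25/2; μ^(4)=-19; μ^(5)=-83/3; μ^(6)=-32

((3, 0, 0, 0, 0, 0); (0, 0, 0, 0, 0, 2); (0, 0, 1, 1, 0, 0); (1, 1, 0, 0, 0, 0); (0, 0, 1, 1, 1, 0); (0, 0, 0, 1, 0, 0))


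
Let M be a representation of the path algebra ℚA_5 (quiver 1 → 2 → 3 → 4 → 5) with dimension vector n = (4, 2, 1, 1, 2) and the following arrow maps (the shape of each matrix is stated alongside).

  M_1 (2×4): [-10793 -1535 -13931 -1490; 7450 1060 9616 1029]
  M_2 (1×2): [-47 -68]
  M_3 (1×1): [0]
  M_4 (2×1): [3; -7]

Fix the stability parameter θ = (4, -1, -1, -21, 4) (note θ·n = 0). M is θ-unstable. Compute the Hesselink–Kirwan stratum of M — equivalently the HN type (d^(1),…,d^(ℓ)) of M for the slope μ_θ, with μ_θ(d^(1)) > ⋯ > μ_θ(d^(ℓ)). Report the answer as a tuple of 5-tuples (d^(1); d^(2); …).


Via rank(M_{q-1}∘⋯∘M_p): M ≅ I[1,1]^2, I[1,2], I[1,3], I[4,5], I[5,5].
μ_θ-semistable layers: μ^(1)=4; μ^(2)=3/2; μ^(3)=2/3; μ^(4)=-21

((2, 0, 0, 0, 2); (1, 1, 0, 0, 0); (1, 1, 1, 0, 0); (0, 0, 0, 1, 0))


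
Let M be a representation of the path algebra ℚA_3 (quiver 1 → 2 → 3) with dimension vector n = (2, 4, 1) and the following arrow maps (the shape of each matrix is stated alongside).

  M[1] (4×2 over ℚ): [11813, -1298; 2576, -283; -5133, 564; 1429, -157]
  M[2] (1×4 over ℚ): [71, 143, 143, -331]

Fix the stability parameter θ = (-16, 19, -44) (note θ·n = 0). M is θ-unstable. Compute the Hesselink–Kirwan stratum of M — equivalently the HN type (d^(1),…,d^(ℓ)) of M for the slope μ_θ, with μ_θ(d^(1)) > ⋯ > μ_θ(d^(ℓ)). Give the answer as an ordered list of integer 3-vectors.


Barcode: M ≅ I[1,2], I[1,3], I[2,2]^2. HN layers by μ_θ (3 steps, strictly decreasing):
  μ^(1)=19; μ^(2)=-25/2; μ^(3)=-16

((0, 3, 0); (0, 1, 1); (2, 0, 0))


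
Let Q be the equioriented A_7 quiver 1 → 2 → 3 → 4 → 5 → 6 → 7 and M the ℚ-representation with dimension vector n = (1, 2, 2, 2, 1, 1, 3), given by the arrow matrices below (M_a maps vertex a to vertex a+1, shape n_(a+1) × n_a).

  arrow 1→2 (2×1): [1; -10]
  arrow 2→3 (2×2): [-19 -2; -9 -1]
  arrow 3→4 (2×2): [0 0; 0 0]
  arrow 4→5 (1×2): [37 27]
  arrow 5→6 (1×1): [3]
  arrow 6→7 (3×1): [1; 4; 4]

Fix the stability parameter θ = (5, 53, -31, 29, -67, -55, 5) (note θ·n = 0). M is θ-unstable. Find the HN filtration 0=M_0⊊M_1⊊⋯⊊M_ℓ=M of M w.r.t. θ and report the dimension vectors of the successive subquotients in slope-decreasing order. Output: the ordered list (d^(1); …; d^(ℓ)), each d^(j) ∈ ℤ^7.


Via rank(M_{q-1}∘⋯∘M_p): M ≅ I[1,3], I[2,3], I[4,4], I[4,7], I[7,7]^2.
μ_θ-semistable layers: μ^(1)=29; μ^(2)=11; μ^(3)=5; μ^(4)=-31

((0, 0, 0, 1, 0, 0, 0); (0, 2, 2, 0, 0, 0, 0); (1, 0, 0, 0, 0, 0, 3); (0, 0, 0, 1, 1, 1, 0))


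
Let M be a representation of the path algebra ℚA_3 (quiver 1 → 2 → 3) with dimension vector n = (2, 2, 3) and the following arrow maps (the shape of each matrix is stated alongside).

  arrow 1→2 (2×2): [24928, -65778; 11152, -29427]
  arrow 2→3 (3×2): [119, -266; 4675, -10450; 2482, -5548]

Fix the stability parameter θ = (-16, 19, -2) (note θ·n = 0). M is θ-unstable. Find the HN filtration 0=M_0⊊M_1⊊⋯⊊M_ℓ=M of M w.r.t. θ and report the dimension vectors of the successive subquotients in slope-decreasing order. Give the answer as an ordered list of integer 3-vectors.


Via rank(M_{q-1}∘⋯∘M_p): M ≅ I[1,1], I[1,2], I[2,3], I[3,3]^2.
μ_θ-semistable layers: μ^(1)=19; μ^(2)=17/2; μ^(3)=-2; μ^(4)=-16

((0, 1, 0); (0, 1, 1); (0, 0, 2); (2, 0, 0))


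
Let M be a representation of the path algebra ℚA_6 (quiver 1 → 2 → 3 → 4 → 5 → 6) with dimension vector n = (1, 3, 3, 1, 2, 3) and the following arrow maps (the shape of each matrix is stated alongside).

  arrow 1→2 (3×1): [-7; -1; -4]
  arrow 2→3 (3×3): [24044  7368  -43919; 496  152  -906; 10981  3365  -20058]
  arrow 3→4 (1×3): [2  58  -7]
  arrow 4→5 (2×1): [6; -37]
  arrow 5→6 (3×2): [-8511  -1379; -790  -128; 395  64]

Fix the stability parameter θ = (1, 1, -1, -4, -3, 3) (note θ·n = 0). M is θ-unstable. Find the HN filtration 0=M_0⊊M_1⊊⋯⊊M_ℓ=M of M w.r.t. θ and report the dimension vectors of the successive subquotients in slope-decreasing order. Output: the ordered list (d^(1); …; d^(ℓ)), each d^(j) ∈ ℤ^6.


Via rank(M_{q-1}∘⋯∘M_p): M ≅ I[1,2], I[2,3], I[2,6], I[3,3], I[5,6], I[6,6].
μ_θ-semistable layers: μ^(1)=3; μ^(2)=1; μ^(3)=0; μ^(4)=-1; μ^(5)=-7/4; μ^(6)=-3

((0, 0, 0, 0, 0, 3); (1, 1, 0, 0, 0, 0); (0, 1, 1, 0, 0, 0); (0, 0, 1, 0, 0, 0); (0, 1, 1, 1, 1, 0); (0, 0, 0, 0, 1, 0))


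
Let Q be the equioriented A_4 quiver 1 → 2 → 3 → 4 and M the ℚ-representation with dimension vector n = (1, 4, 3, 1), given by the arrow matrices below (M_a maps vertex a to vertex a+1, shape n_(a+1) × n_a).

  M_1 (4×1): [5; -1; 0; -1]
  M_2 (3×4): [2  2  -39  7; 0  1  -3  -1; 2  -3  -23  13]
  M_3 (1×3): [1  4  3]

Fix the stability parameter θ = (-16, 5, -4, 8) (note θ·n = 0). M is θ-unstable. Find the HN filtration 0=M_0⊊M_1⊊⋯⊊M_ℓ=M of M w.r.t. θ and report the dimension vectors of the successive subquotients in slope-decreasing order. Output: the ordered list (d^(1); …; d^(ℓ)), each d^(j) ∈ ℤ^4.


Interval decomposition of M: I[1,4], I[2,2], I[2,3]^2.
HN type (ℓ=4): μ^(1)=8; μ^(2)=5; μ^(3)=1/2; μ^(4)=-16

((0, 0, 0, 1); (0, 1, 0, 0); (0, 3, 3, 0); (1, 0, 0, 0))


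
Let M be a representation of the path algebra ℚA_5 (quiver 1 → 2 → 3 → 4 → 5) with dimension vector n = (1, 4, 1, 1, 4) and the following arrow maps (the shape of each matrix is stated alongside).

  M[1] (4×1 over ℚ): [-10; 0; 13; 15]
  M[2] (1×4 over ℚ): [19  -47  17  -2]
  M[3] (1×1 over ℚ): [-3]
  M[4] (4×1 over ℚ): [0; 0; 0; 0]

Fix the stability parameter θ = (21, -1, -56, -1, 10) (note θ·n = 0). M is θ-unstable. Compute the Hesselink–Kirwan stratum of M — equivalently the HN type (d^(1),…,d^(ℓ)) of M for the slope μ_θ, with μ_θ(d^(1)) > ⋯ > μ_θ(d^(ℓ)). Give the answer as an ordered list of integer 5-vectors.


Barcode: M ≅ I[1,4], I[2,2]^3, I[5,5]^4. HN layers by μ_θ (3 steps, strictly decreasing):
  μ^(1)=10; μ^(2)=-1; μ^(3)=-12

((0, 0, 0, 0, 4); (0, 3, 0, 1, 0); (1, 1, 1, 0, 0))


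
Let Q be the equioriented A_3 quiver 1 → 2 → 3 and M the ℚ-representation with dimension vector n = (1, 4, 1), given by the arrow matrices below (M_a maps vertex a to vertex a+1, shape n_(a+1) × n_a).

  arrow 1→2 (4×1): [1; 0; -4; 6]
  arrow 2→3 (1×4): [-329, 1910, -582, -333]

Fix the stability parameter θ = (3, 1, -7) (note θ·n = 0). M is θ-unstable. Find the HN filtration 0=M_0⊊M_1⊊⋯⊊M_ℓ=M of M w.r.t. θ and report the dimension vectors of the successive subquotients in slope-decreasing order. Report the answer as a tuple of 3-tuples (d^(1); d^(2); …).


Barcode: M ≅ I[1,3], I[2,2]^3. HN layers by μ_θ (2 steps, strictly decreasing):
  μ^(1)=1; μ^(2)=-1

((0, 3, 0); (1, 1, 1))


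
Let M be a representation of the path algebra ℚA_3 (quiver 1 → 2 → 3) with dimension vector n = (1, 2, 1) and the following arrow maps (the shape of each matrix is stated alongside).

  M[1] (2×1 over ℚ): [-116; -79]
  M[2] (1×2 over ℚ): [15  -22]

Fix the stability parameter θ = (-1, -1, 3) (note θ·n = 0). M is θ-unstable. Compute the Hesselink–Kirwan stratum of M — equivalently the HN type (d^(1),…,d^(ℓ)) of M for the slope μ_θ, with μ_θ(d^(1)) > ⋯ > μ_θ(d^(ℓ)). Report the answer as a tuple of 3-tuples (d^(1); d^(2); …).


Interval decomposition of M: I[1,3], I[2,2].
HN type (ℓ=2): μ^(1)=3; μ^(2)=-1

((0, 0, 1); (1, 2, 0))


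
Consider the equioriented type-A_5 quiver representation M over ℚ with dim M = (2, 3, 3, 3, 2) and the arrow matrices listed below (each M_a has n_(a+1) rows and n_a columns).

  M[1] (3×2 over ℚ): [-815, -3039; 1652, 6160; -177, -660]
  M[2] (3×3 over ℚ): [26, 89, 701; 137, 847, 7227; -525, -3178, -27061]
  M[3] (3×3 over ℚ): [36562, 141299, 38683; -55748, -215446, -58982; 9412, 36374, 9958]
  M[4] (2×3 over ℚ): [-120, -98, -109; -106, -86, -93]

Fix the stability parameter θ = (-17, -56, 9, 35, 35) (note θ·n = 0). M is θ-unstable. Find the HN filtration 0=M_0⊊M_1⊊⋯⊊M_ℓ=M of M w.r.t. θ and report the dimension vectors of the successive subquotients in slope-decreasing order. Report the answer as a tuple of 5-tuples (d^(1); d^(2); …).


Interval decomposition of M: I[1,3]^2, I[2,5], I[4,4], I[4,5].
HN type (ℓ=4): μ^(1)=35; μ^(2)=9; μ^(3)=-73/2; μ^(4)=-56

((0, 0, 0, 3, 2); (0, 0, 3, 0, 0); (2, 2, 0, 0, 0); (0, 1, 0, 0, 0))


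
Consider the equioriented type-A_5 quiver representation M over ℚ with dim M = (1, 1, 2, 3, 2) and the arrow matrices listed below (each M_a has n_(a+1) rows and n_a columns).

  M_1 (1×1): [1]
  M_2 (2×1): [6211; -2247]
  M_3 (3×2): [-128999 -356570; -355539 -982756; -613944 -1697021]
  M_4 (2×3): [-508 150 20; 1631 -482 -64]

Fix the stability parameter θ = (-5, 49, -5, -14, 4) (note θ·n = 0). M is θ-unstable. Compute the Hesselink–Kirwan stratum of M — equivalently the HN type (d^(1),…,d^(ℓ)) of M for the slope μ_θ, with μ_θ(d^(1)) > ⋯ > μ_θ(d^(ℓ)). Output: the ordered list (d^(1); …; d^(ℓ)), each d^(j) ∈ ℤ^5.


Barcode: M ≅ I[1,5], I[3,5], I[4,4]. HN layers by μ_θ (5 steps, strictly decreasing):
  μ^(1)=17/2; μ^(2)=4; μ^(3)=-5; μ^(4)=-19/2; μ^(5)=-14

((0, 1, 1, 1, 1); (0, 0, 0, 0, 1); (1, 0, 0, 0, 0); (0, 0, 1, 1, 0); (0, 0, 0, 1, 0))


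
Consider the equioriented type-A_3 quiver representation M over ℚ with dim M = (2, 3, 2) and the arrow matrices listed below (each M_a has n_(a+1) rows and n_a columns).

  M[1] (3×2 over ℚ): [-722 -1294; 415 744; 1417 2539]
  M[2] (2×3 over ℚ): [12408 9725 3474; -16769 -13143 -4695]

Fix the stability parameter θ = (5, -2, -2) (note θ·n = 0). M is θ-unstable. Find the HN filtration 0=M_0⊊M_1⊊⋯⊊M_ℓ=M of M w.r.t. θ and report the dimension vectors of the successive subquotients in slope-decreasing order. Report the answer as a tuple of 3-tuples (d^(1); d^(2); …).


Barcode: M ≅ I[1,3]^2, I[2,2]. HN layers by μ_θ (2 steps, strictly decreasing):
  μ^(1)=1/3; μ^(2)=-2

((2, 2, 2); (0, 1, 0))


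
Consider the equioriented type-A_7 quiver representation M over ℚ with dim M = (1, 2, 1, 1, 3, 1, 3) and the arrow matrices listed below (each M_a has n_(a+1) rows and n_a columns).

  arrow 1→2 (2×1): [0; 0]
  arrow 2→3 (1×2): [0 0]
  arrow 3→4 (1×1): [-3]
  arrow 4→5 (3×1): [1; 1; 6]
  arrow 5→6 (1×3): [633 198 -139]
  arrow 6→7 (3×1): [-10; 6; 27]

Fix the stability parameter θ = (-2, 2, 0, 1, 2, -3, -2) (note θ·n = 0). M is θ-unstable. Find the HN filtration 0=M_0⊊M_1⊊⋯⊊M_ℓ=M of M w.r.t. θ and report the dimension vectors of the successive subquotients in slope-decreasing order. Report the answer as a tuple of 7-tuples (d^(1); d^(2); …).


Via rank(M_{q-1}∘⋯∘M_p): M ≅ I[1,1], I[2,2]^2, I[3,7], I[5,5]^2, I[7,7]^2.
μ_θ-semistable layers: μ^(1)=2; μ^(2)=-2/5; μ^(3)=-2

((0, 2, 0, 0, 2, 0, 0); (0, 0, 1, 1, 1, 1, 1); (1, 0, 0, 0, 0, 0, 2))


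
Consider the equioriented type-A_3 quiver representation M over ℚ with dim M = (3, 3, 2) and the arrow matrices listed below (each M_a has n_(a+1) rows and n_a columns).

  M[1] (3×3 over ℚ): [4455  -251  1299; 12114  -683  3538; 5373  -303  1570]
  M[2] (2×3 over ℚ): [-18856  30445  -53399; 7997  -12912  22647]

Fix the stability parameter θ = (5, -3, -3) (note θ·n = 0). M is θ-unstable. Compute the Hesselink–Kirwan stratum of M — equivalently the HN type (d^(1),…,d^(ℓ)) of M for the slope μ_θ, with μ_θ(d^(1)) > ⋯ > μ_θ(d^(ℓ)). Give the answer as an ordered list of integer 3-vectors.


Barcode: M ≅ I[1,2], I[1,3]^2. HN layers by μ_θ (2 steps, strictly decreasing):
  μ^(1)=1; μ^(2)=-1/3

((1, 1, 0); (2, 2, 2))


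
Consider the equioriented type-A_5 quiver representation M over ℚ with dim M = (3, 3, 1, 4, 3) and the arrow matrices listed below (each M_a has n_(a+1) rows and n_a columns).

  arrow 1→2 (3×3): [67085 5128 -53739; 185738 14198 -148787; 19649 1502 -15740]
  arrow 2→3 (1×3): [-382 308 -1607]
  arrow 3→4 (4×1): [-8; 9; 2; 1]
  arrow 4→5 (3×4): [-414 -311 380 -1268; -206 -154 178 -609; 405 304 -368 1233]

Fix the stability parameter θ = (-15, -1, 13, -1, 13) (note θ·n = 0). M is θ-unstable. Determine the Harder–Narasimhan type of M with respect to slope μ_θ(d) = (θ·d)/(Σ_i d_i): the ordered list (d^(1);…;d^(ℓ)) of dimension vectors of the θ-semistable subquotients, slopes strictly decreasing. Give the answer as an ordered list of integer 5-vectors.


Barcode: M ≅ I[1,1], I[1,2], I[1,5], I[2,2], I[4,4], I[4,5]^2. HN layers by μ_θ (4 steps, strictly decreasing):
  μ^(1)=13; μ^(2)=6; μ^(3)=-1; μ^(4)=-15

((0, 0, 0, 0, 3); (0, 0, 1, 1, 0); (0, 3, 0, 3, 0); (3, 0, 0, 0, 0))


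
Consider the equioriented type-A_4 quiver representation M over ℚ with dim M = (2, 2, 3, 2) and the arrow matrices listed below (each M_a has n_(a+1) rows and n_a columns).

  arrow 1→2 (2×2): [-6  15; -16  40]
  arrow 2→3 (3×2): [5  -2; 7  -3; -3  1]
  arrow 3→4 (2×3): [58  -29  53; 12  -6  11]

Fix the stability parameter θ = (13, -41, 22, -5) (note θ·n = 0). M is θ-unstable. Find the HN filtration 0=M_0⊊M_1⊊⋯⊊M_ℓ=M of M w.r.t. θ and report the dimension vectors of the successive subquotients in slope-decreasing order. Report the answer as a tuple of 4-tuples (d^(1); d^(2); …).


Interval decomposition of M: I[1,1], I[1,4], I[2,3], I[3,4].
HN type (ℓ=5): μ^(1)=22; μ^(2)=13; μ^(3)=17/2; μ^(4)=-14; μ^(5)=-41

((0, 0, 1, 0); (1, 0, 0, 0); (0, 0, 2, 2); (1, 1, 0, 0); (0, 1, 0, 0))


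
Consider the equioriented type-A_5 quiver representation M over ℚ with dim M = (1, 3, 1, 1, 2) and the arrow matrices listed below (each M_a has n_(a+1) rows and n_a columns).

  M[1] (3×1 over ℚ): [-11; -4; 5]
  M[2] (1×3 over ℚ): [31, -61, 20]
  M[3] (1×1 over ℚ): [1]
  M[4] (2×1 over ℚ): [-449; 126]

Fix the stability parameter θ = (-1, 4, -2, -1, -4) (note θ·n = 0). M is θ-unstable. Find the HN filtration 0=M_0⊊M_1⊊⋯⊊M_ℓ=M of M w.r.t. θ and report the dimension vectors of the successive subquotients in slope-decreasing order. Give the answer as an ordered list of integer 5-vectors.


Barcode: M ≅ I[1,5], I[2,2]^2, I[5,5]. HN layers by μ_θ (4 steps, strictly decreasing):
  μ^(1)=4; μ^(2)=-3/4; μ^(3)=-1; μ^(4)=-4

((0, 2, 0, 0, 0); (0, 1, 1, 1, 1); (1, 0, 0, 0, 0); (0, 0, 0, 0, 1))


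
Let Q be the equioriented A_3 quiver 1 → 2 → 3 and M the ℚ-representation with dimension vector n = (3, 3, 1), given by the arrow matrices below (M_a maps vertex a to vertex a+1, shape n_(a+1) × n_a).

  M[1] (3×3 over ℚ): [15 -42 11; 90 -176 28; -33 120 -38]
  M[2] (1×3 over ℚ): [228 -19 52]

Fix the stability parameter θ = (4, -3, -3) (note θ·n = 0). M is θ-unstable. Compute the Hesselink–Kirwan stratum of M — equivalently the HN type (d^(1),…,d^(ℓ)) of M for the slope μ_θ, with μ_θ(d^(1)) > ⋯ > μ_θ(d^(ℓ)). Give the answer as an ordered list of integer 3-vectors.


Via rank(M_{q-1}∘⋯∘M_p): M ≅ I[1,1], I[1,2], I[1,3], I[2,2].
μ_θ-semistable layers: μ^(1)=4; μ^(2)=1/2; μ^(3)=-2/3; μ^(4)=-3

((1, 0, 0); (1, 1, 0); (1, 1, 1); (0, 1, 0))


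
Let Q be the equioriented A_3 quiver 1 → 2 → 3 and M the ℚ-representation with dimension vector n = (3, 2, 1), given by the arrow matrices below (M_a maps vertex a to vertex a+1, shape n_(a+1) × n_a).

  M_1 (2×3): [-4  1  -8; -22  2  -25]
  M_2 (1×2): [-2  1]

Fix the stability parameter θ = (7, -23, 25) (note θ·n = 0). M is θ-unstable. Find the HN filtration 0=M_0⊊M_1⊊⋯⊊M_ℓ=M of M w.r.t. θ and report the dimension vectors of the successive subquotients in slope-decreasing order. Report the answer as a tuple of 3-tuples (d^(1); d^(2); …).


Interval decomposition of M: I[1,1], I[1,2], I[1,3].
HN type (ℓ=3): μ^(1)=25; μ^(2)=7; μ^(3)=-8

((0, 0, 1); (1, 0, 0); (2, 2, 0))


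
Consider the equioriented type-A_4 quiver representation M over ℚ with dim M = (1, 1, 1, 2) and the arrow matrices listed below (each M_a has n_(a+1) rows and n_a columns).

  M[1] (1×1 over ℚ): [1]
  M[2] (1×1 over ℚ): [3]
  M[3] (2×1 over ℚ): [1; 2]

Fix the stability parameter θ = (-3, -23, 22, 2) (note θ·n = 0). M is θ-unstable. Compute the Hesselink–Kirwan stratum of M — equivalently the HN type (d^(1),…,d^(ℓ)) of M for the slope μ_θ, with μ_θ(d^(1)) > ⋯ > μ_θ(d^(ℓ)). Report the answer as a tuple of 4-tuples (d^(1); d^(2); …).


Interval decomposition of M: I[1,4], I[4,4].
HN type (ℓ=3): μ^(1)=12; μ^(2)=2; μ^(3)=-13

((0, 0, 1, 1); (0, 0, 0, 1); (1, 1, 0, 0))


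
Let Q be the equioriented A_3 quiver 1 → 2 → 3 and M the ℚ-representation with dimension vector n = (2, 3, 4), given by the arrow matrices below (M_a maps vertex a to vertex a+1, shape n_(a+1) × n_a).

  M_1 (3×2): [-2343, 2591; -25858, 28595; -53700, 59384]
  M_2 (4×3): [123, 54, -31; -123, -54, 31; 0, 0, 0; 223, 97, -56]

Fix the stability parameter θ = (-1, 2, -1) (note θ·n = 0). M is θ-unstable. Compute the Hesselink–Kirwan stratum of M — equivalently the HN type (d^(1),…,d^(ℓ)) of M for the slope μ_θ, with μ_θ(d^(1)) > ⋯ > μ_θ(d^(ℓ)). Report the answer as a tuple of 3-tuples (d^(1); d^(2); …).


Interval decomposition of M: I[1,3]^2, I[2,2], I[3,3]^2.
HN type (ℓ=3): μ^(1)=2; μ^(2)=1/2; μ^(3)=-1

((0, 1, 0); (0, 2, 2); (2, 0, 2))


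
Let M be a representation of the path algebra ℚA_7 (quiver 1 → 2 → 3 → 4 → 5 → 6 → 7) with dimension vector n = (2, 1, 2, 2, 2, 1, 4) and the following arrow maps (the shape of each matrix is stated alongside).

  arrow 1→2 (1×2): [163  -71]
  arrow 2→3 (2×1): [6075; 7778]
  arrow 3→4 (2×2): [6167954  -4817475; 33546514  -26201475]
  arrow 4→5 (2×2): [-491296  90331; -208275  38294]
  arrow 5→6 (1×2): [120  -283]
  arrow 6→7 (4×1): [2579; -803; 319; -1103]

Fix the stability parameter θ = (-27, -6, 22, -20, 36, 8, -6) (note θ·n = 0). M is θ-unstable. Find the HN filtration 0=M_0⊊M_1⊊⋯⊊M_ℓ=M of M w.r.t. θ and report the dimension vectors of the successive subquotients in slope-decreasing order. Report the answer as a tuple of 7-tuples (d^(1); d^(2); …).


Interval decomposition of M: I[1,1], I[1,3], I[3,7], I[4,5], I[7,7]^3.
HN type (ℓ=7): μ^(1)=36; μ^(2)=22; μ^(3)=38/3; μ^(4)=1; μ^(5)=-6; μ^(6)=-20; μ^(7)=-27

((0, 0, 0, 0, 1, 0, 0); (0, 0, 1, 0, 0, 0, 0); (0, 0, 0, 0, 1, 1, 1); (0, 0, 1, 1, 0, 0, 0); (0, 1, 0, 0, 0, 0, 3); (0, 0, 0, 1, 0, 0, 0); (2, 0, 0, 0, 0, 0, 0))
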